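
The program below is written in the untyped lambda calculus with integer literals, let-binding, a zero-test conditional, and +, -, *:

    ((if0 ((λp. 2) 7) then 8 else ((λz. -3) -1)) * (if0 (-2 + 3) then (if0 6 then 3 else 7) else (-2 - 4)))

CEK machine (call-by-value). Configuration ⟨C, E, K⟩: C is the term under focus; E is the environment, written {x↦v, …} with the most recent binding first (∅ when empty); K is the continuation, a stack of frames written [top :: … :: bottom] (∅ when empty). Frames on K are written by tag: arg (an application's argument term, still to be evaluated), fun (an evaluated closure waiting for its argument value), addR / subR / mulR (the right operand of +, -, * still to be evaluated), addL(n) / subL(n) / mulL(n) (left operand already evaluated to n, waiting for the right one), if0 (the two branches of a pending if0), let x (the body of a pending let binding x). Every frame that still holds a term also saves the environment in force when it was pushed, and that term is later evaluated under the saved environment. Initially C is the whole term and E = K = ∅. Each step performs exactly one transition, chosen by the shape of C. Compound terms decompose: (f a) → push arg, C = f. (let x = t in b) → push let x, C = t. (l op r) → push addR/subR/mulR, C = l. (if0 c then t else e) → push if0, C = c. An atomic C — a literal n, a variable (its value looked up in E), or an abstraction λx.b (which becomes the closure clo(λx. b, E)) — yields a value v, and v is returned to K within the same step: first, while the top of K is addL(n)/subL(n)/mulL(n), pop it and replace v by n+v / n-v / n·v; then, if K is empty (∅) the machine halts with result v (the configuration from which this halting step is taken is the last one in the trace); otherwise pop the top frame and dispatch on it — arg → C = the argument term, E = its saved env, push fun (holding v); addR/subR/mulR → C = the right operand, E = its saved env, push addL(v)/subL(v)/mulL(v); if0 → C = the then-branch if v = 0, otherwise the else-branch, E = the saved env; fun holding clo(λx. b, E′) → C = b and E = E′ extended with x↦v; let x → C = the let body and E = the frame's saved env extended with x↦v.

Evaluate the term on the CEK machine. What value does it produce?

Answer: 18

Machine steps:
t=0: <C=((if0 ((λp. 2) 7) then 8 else ((λz. -3) -1)) * (if0 (-2 + 3) then (if0 6 then 3 else 7) else (-2 - 4))), E=∅, K=∅>
t=1: <C=(if0 ((λp. 2) 7) then 8 else ((λz. -3) -1)), E=∅, K=[mulR]>
t=2: <C=((λp. 2) 7), E=∅, K=[if0 :: mulR]>
t=3: <C=(λp. 2), E=∅, K=[arg :: if0 :: mulR]>
t=4: <C=7, E=∅, K=[fun :: if0 :: mulR]>
t=5: <C=2, E={p↦7}, K=[if0 :: mulR]>
t=6: <C=((λz. -3) -1), E=∅, K=[mulR]>
t=7: <C=(λz. -3), E=∅, K=[arg :: mulR]>
t=8: <C=-1, E=∅, K=[fun :: mulR]>
t=9: <C=-3, E={z↦-1}, K=[mulR]>
t=10: <C=(if0 (-2 + 3) then (if0 6 then 3 else 7) else (-2 - 4)), E=∅, K=[mulL(-3)]>
t=11: <C=(-2 + 3), E=∅, K=[if0 :: mulL(-3)]>
t=12: <C=-2, E=∅, K=[addR :: if0 :: mulL(-3)]>
t=13: <C=3, E=∅, K=[addL(-2) :: if0 :: mulL(-3)]>
t=14: <C=(-2 - 4), E=∅, K=[mulL(-3)]>
t=15: <C=-2, E=∅, K=[subR :: mulL(-3)]>
t=16: <C=4, E=∅, K=[subL(-2) :: mulL(-3)]>
→ final value 18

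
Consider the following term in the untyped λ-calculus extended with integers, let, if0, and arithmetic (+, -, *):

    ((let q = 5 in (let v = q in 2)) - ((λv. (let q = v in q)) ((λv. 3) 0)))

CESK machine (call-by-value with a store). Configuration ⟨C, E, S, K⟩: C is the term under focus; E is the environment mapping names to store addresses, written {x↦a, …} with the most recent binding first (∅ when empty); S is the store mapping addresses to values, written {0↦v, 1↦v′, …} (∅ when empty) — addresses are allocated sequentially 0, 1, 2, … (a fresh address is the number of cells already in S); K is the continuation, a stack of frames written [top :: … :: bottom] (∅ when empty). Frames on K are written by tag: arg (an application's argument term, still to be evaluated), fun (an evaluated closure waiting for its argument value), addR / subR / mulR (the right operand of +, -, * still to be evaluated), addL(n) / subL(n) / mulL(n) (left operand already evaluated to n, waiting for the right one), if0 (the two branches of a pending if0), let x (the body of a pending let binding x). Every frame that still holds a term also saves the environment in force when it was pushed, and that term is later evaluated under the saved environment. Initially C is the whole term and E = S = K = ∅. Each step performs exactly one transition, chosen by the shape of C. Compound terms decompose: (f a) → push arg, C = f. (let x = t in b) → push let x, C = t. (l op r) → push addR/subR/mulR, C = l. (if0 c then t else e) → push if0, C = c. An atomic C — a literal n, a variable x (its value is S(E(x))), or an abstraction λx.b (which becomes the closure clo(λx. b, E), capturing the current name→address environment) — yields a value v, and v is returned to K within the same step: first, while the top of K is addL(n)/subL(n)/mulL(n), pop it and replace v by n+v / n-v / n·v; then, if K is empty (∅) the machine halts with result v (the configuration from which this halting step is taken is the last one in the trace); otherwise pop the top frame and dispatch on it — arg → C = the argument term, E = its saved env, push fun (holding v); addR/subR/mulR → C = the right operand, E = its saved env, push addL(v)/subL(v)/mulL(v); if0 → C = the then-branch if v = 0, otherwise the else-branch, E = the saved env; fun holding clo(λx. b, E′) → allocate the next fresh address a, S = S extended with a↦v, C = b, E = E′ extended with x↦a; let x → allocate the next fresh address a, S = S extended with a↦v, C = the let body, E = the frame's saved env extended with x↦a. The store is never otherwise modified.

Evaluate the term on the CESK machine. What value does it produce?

step 0: [C=((let q = 5 in (let v = q in 2)) - ((λv. (let q = v in q)) ((λv. 3) 0))) | E=∅ | S=∅ | K=∅]
step 1: [C=(let q = 5 in (let v = q in 2)) | E=∅ | S=∅ | K=[subR]]
step 2: [C=5 | E=∅ | S=∅ | K=[let q :: subR]]
step 3: [C=(let v = q in 2) | E={q↦0} | S={0↦5} | K=[subR]]
step 4: [C=q | E={q↦0} | S={0↦5} | K=[let v :: subR]]
step 5: [C=2 | E={v↦1, q↦0} | S={0↦5, 1↦5} | K=[subR]]
step 6: [C=((λv. (let q = v in q)) ((λv. 3) 0)) | E=∅ | S={0↦5, 1↦5} | K=[subL(2)]]
step 7: [C=(λv. (let q = v in q)) | E=∅ | S={0↦5, 1↦5} | K=[arg :: subL(2)]]
step 8: [C=((λv. 3) 0) | E=∅ | S={0↦5, 1↦5} | K=[fun :: subL(2)]]
step 9: [C=(λv. 3) | E=∅ | S={0↦5, 1↦5} | K=[arg :: fun :: subL(2)]]
step 10: [C=0 | E=∅ | S={0↦5, 1↦5} | K=[fun :: fun :: subL(2)]]
step 11: [C=3 | E={v↦2} | S={0↦5, 1↦5, 2↦0} | K=[fun :: subL(2)]]
step 12: [C=(let q = v in q) | E={v↦3} | S={0↦5, 1↦5, 2↦0, 3↦3} | K=[subL(2)]]
step 13: [C=v | E={v↦3} | S={0↦5, 1↦5, 2↦0, 3↦3} | K=[let q :: subL(2)]]
step 14: [C=q | E={q↦4, v↦3} | S={0↦5, 1↦5, 2↦0, 3↦3, 4↦3} | K=[subL(2)]]
→ final value -1

Answer: -1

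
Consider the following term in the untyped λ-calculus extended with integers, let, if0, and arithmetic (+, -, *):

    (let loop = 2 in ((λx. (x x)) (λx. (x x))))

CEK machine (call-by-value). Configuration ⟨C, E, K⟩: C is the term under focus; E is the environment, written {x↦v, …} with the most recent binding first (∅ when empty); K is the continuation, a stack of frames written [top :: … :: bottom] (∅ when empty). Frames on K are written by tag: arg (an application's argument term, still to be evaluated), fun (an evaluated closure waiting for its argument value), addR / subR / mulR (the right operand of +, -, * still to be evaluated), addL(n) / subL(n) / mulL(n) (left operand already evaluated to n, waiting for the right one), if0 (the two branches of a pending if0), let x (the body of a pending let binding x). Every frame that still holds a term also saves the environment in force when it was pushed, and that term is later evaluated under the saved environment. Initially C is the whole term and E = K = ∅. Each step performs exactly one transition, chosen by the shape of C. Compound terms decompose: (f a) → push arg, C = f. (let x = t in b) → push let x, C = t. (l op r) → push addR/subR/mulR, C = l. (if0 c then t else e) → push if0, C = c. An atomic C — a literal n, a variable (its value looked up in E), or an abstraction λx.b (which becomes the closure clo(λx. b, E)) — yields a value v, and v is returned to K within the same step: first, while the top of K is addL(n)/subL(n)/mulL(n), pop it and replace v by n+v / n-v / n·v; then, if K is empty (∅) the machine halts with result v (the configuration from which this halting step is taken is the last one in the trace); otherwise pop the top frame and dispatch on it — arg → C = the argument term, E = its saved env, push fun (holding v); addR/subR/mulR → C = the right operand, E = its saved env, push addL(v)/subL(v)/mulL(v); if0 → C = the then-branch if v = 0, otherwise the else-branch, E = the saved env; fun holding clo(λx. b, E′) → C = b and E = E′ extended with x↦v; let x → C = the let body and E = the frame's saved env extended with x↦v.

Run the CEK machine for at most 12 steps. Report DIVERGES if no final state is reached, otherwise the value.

Answer: DIVERGES (no final state within 12 steps)

Derivation:
0. <C=(let loop = 2 in ((λx. (x x)) (λx. (x x)))), E=∅, K=∅>
1. <C=2, E=∅, K=[let loop]>
2. <C=((λx. (x x)) (λx. (x x))), E={loop↦2}, K=∅>
3. <C=(λx. (x x)), E={loop↦2}, K=[arg]>
4. <C=(λx. (x x)), E={loop↦2}, K=[fun]>
5. <C=(x x), E={x↦clo(λx. (x x), {loop↦2}), loop↦2}, K=∅>
6. <C=x, E={x↦clo(λx. (x x), {loop↦2}), loop↦2}, K=[arg]>
7. <C=x, E={x↦clo(λx. (x x), {loop↦2}), loop↦2}, K=[fun]>
… configuration repeats with period 3 (steps 5–7 recur indefinitely) …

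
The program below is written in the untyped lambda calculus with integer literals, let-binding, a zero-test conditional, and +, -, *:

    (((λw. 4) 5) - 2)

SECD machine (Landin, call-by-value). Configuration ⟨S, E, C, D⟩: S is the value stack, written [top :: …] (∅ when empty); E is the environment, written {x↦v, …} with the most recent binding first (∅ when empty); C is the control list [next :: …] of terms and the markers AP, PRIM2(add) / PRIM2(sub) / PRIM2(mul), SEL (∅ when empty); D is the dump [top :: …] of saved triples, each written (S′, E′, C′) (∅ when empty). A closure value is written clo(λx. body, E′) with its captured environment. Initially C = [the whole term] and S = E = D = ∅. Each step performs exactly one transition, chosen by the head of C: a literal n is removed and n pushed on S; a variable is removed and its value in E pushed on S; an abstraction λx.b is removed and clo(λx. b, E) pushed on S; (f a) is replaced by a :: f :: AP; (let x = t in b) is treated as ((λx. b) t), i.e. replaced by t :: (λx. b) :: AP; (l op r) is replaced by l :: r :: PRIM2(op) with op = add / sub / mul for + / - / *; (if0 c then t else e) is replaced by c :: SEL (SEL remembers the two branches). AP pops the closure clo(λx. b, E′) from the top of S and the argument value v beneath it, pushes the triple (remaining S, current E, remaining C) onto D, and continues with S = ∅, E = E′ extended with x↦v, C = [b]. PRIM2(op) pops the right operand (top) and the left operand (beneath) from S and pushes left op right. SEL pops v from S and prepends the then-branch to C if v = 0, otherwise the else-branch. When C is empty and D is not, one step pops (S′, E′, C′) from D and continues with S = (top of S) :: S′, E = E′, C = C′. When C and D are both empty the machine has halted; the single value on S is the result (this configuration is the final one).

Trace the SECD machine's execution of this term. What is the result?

Answer: 2

Execution trace:
step 0: [S=∅ | E=∅ | C=[(((λw. 4) 5) - 2)] | D=∅]
step 1: [S=∅ | E=∅ | C=[((λw. 4) 5) :: 2 :: PRIM2(sub)] | D=∅]
step 2: [S=∅ | E=∅ | C=[5 :: (λw. 4) :: AP :: 2 :: PRIM2(sub)] | D=∅]
step 3: [S=[5] | E=∅ | C=[(λw. 4) :: AP :: 2 :: PRIM2(sub)] | D=∅]
step 4: [S=[clo(λw. 4, ∅) :: 5] | E=∅ | C=[AP :: 2 :: PRIM2(sub)] | D=∅]
step 5: [S=∅ | E={w↦5} | C=[4] | D=[(∅, ∅, [2 :: PRIM2(sub)])]]
step 6: [S=[4] | E={w↦5} | C=∅ | D=[(∅, ∅, [2 :: PRIM2(sub)])]]
step 7: [S=[4] | E=∅ | C=[2 :: PRIM2(sub)] | D=∅]
step 8: [S=[2 :: 4] | E=∅ | C=[PRIM2(sub)] | D=∅]
step 9: [S=[2] | E=∅ | C=∅ | D=∅]
→ final value 2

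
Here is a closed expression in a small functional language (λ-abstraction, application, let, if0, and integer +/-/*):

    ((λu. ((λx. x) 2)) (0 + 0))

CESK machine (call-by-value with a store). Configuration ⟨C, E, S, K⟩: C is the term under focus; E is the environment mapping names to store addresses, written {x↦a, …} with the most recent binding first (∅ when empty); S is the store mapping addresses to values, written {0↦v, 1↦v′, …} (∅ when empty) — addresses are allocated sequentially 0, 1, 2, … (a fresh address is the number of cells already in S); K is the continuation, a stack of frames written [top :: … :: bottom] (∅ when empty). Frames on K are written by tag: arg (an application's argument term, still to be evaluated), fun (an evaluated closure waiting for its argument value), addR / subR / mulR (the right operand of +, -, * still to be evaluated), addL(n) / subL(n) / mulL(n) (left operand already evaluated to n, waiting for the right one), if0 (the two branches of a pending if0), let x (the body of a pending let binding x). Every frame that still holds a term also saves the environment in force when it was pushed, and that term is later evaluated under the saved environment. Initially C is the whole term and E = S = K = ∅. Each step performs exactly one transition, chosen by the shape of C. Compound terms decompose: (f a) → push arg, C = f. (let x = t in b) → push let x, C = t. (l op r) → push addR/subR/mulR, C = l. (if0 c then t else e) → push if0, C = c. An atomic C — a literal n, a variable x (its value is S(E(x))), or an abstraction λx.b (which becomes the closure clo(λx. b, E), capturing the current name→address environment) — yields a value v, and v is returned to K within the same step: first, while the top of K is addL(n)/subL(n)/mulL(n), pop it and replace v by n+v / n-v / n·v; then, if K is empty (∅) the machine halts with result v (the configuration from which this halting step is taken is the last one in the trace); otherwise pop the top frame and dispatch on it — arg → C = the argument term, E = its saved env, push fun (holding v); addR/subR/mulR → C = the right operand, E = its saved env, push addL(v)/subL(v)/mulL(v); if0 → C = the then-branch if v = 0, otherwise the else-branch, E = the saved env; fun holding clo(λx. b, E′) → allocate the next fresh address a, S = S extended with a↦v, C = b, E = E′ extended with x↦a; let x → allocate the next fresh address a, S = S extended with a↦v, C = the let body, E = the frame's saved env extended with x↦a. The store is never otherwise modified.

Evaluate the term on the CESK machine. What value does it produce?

Answer: 2

Machine steps:
0. ⟨C=((λu. ((λx. x) 2)) (0 + 0)); E=∅; S=∅; K=∅⟩
1. ⟨C=(λu. ((λx. x) 2)); E=∅; S=∅; K=[arg]⟩
2. ⟨C=(0 + 0); E=∅; S=∅; K=[fun]⟩
3. ⟨C=0; E=∅; S=∅; K=[addR :: fun]⟩
4. ⟨C=0; E=∅; S=∅; K=[addL(0) :: fun]⟩
5. ⟨C=((λx. x) 2); E={u↦0}; S={0↦0}; K=∅⟩
6. ⟨C=(λx. x); E={u↦0}; S={0↦0}; K=[arg]⟩
7. ⟨C=2; E={u↦0}; S={0↦0}; K=[fun]⟩
8. ⟨C=x; E={x↦1, u↦0}; S={0↦0, 1↦2}; K=∅⟩
→ final value 2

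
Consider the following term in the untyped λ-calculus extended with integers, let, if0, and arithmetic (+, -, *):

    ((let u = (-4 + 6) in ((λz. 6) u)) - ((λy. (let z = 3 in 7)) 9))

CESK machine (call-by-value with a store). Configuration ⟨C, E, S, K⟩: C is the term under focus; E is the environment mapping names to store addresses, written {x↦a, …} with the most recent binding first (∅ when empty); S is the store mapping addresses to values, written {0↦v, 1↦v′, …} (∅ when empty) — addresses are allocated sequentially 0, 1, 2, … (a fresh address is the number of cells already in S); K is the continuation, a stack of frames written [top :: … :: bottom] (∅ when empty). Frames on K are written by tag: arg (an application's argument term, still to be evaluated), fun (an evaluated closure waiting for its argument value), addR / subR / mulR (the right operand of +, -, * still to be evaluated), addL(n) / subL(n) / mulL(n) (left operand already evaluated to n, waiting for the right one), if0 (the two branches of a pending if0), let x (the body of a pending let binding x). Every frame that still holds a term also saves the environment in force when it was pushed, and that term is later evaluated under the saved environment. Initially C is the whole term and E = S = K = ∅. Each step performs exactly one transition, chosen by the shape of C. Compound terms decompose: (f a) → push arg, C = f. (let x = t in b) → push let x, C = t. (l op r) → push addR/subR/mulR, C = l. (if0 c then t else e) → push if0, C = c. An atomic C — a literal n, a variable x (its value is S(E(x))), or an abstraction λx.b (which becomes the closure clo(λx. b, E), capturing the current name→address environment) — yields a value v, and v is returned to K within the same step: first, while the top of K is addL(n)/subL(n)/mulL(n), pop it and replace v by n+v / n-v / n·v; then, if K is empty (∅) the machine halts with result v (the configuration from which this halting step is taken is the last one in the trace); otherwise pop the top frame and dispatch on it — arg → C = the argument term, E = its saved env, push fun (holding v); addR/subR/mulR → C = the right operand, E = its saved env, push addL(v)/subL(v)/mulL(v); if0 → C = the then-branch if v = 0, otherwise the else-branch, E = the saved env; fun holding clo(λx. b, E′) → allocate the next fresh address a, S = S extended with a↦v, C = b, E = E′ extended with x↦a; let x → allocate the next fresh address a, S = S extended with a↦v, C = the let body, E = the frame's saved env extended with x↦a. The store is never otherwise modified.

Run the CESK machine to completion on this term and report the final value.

[0] ⟨C=((let u = (-4 + 6) in ((λz. 6) u)) - ((λy. (let z = 3 in 7)) 9)); E=∅; S=∅; K=∅⟩
[1] ⟨C=(let u = (-4 + 6) in ((λz. 6) u)); E=∅; S=∅; K=[subR]⟩
[2] ⟨C=(-4 + 6); E=∅; S=∅; K=[let u :: subR]⟩
[3] ⟨C=-4; E=∅; S=∅; K=[addR :: let u :: subR]⟩
[4] ⟨C=6; E=∅; S=∅; K=[addL(-4) :: let u :: subR]⟩
[5] ⟨C=((λz. 6) u); E={u↦0}; S={0↦2}; K=[subR]⟩
[6] ⟨C=(λz. 6); E={u↦0}; S={0↦2}; K=[arg :: subR]⟩
[7] ⟨C=u; E={u↦0}; S={0↦2}; K=[fun :: subR]⟩
[8] ⟨C=6; E={z↦1, u↦0}; S={0↦2, 1↦2}; K=[subR]⟩
[9] ⟨C=((λy. (let z = 3 in 7)) 9); E=∅; S={0↦2, 1↦2}; K=[subL(6)]⟩
[10] ⟨C=(λy. (let z = 3 in 7)); E=∅; S={0↦2, 1↦2}; K=[arg :: subL(6)]⟩
[11] ⟨C=9; E=∅; S={0↦2, 1↦2}; K=[fun :: subL(6)]⟩
[12] ⟨C=(let z = 3 in 7); E={y↦2}; S={0↦2, 1↦2, 2↦9}; K=[subL(6)]⟩
[13] ⟨C=3; E={y↦2}; S={0↦2, 1↦2, 2↦9}; K=[let z :: subL(6)]⟩
[14] ⟨C=7; E={z↦3, y↦2}; S={0↦2, 1↦2, 2↦9, 3↦3}; K=[subL(6)]⟩
→ final value -1

Answer: -1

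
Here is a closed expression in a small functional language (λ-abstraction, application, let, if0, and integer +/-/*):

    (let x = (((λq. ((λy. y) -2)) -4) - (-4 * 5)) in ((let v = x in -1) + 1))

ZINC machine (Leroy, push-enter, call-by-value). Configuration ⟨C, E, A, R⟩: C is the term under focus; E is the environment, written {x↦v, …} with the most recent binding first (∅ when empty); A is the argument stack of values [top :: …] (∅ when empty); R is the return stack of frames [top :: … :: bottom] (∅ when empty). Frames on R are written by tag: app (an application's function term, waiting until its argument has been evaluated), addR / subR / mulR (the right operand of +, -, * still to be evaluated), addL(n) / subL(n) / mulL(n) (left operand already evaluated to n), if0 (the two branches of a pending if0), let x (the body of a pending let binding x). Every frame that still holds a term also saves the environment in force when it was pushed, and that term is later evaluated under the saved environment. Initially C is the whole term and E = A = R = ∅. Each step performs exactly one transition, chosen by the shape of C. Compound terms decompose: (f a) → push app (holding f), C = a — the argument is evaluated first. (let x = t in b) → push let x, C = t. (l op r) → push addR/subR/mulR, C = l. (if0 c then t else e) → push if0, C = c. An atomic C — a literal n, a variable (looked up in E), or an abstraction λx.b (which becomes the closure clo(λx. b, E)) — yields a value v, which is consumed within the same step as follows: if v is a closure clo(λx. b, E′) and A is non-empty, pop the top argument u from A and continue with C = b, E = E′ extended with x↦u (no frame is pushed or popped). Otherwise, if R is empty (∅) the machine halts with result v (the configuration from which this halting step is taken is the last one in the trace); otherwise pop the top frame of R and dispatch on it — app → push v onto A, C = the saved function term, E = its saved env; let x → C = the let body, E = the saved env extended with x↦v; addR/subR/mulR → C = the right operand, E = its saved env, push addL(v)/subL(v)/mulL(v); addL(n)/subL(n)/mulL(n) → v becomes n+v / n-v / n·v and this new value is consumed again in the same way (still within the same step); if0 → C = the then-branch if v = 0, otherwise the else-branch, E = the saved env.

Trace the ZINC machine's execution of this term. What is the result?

[0] ⟨C=(let x = (((λq. ((λy. y) -2)) -4) - (-4 * 5)) in ((let v = x in -1) + 1)); E=∅; A=∅; R=∅⟩
[1] ⟨C=(((λq. ((λy. y) -2)) -4) - (-4 * 5)); E=∅; A=∅; R=[let x]⟩
[2] ⟨C=((λq. ((λy. y) -2)) -4); E=∅; A=∅; R=[subR :: let x]⟩
[3] ⟨C=-4; E=∅; A=∅; R=[app :: subR :: let x]⟩
[4] ⟨C=(λq. ((λy. y) -2)); E=∅; A=[-4]; R=[subR :: let x]⟩
[5] ⟨C=((λy. y) -2); E={q↦-4}; A=∅; R=[subR :: let x]⟩
[6] ⟨C=-2; E={q↦-4}; A=∅; R=[app :: subR :: let x]⟩
[7] ⟨C=(λy. y); E={q↦-4}; A=[-2]; R=[subR :: let x]⟩
[8] ⟨C=y; E={y↦-2, q↦-4}; A=∅; R=[subR :: let x]⟩
[9] ⟨C=(-4 * 5); E=∅; A=∅; R=[subL(-2) :: let x]⟩
[10] ⟨C=-4; E=∅; A=∅; R=[mulR :: subL(-2) :: let x]⟩
[11] ⟨C=5; E=∅; A=∅; R=[mulL(-4) :: subL(-2) :: let x]⟩
[12] ⟨C=((let v = x in -1) + 1); E={x↦18}; A=∅; R=∅⟩
[13] ⟨C=(let v = x in -1); E={x↦18}; A=∅; R=[addR]⟩
[14] ⟨C=x; E={x↦18}; A=∅; R=[let v :: addR]⟩
[15] ⟨C=-1; E={v↦18, x↦18}; A=∅; R=[addR]⟩
[16] ⟨C=1; E={x↦18}; A=∅; R=[addL(-1)]⟩
→ final value 0

Answer: 0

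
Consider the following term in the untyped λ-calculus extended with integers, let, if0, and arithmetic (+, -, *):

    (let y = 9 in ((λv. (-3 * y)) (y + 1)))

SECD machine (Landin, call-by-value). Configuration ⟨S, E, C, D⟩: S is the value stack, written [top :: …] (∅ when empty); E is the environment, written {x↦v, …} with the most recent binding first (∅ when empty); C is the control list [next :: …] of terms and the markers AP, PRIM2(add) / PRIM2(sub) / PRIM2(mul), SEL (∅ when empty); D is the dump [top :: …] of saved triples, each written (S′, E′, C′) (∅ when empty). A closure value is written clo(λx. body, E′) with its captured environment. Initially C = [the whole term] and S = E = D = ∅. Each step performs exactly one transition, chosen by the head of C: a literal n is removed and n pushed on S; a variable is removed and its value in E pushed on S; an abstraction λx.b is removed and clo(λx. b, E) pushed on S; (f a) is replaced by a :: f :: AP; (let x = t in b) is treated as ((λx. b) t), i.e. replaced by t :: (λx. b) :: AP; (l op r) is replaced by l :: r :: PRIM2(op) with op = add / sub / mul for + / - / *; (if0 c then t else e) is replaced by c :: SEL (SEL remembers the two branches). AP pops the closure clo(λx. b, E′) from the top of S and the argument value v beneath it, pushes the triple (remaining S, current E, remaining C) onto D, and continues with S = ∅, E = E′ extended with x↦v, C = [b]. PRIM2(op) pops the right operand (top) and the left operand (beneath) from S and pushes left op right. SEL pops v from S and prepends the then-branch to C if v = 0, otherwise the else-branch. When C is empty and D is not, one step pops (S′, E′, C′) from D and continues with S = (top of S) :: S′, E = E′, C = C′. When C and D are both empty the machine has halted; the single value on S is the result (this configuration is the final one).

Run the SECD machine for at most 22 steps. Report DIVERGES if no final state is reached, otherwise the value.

Answer: -27

Derivation:
step 0: <S=∅, E=∅, C=[(let y = 9 in ((λv. (-3 * y)) (y + 1)))], D=∅>
step 1: <S=∅, E=∅, C=[9 :: (λy. ((λv. (-3 * y)) (y + 1))) :: AP], D=∅>
step 2: <S=[9], E=∅, C=[(λy. ((λv. (-3 * y)) (y + 1))) :: AP], D=∅>
step 3: <S=[clo(λy. ((λv. (-3 * y)) (y + 1)), ∅) :: 9], E=∅, C=[AP], D=∅>
step 4: <S=∅, E={y↦9}, C=[((λv. (-3 * y)) (y + 1))], D=[(∅, ∅, ∅)]>
step 5: <S=∅, E={y↦9}, C=[(y + 1) :: (λv. (-3 * y)) :: AP], D=[(∅, ∅, ∅)]>
step 6: <S=∅, E={y↦9}, C=[y :: 1 :: PRIM2(add) :: (λv. (-3 * y)) :: AP], D=[(∅, ∅, ∅)]>
step 7: <S=[9], E={y↦9}, C=[1 :: PRIM2(add) :: (λv. (-3 * y)) :: AP], D=[(∅, ∅, ∅)]>
step 8: <S=[1 :: 9], E={y↦9}, C=[PRIM2(add) :: (λv. (-3 * y)) :: AP], D=[(∅, ∅, ∅)]>
step 9: <S=[10], E={y↦9}, C=[(λv. (-3 * y)) :: AP], D=[(∅, ∅, ∅)]>
step 10: <S=[clo(λv. (-3 * y), {y↦9}) :: 10], E={y↦9}, C=[AP], D=[(∅, ∅, ∅)]>
step 11: <S=∅, E={v↦10, y↦9}, C=[(-3 * y)], D=[(∅, {y↦9}, ∅) :: (∅, ∅, ∅)]>
step 12: <S=∅, E={v↦10, y↦9}, C=[-3 :: y :: PRIM2(mul)], D=[(∅, {y↦9}, ∅) :: (∅, ∅, ∅)]>
step 13: <S=[-3], E={v↦10, y↦9}, C=[y :: PRIM2(mul)], D=[(∅, {y↦9}, ∅) :: (∅, ∅, ∅)]>
step 14: <S=[9 :: -3], E={v↦10, y↦9}, C=[PRIM2(mul)], D=[(∅, {y↦9}, ∅) :: (∅, ∅, ∅)]>
step 15: <S=[-27], E={v↦10, y↦9}, C=∅, D=[(∅, {y↦9}, ∅) :: (∅, ∅, ∅)]>
step 16: <S=[-27], E={y↦9}, C=∅, D=[(∅, ∅, ∅)]>
step 17: <S=[-27], E=∅, C=∅, D=∅>
→ final value -27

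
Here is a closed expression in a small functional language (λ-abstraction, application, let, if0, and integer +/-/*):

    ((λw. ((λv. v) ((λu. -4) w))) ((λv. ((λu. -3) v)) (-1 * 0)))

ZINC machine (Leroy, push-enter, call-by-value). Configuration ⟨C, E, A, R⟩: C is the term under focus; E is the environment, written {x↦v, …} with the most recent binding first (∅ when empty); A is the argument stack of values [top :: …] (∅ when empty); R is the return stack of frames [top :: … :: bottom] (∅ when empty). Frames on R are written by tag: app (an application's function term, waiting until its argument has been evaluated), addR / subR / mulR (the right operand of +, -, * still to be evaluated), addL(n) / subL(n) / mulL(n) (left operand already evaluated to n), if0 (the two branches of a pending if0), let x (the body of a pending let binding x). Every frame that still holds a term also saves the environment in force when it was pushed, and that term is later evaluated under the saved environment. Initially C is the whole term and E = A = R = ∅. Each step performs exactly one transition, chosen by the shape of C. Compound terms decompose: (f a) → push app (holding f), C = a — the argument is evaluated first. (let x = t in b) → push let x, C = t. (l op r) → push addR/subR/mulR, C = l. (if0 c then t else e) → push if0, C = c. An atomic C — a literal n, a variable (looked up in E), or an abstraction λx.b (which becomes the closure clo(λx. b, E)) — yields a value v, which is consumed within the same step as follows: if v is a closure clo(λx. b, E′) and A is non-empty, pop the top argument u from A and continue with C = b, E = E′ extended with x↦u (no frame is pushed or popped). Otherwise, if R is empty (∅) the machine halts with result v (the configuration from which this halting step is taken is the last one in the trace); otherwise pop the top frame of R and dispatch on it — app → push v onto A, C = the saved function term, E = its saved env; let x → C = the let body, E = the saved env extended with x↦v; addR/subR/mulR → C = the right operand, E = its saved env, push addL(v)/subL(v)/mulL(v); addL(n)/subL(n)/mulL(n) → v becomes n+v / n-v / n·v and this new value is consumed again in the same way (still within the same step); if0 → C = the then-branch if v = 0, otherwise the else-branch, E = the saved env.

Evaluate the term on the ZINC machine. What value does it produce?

Answer: -4

Derivation:
t=0: [C=((λw. ((λv. v) ((λu. -4) w))) ((λv. ((λu. -3) v)) (-1 * 0))) | E=∅ | A=∅ | R=∅]
t=1: [C=((λv. ((λu. -3) v)) (-1 * 0)) | E=∅ | A=∅ | R=[app]]
t=2: [C=(-1 * 0) | E=∅ | A=∅ | R=[app :: app]]
t=3: [C=-1 | E=∅ | A=∅ | R=[mulR :: app :: app]]
t=4: [C=0 | E=∅ | A=∅ | R=[mulL(-1) :: app :: app]]
t=5: [C=(λv. ((λu. -3) v)) | E=∅ | A=[0] | R=[app]]
t=6: [C=((λu. -3) v) | E={v↦0} | A=∅ | R=[app]]
t=7: [C=v | E={v↦0} | A=∅ | R=[app :: app]]
t=8: [C=(λu. -3) | E={v↦0} | A=[0] | R=[app]]
t=9: [C=-3 | E={u↦0, v↦0} | A=∅ | R=[app]]
t=10: [C=(λw. ((λv. v) ((λu. -4) w))) | E=∅ | A=[-3] | R=∅]
t=11: [C=((λv. v) ((λu. -4) w)) | E={w↦-3} | A=∅ | R=∅]
t=12: [C=((λu. -4) w) | E={w↦-3} | A=∅ | R=[app]]
t=13: [C=w | E={w↦-3} | A=∅ | R=[app :: app]]
t=14: [C=(λu. -4) | E={w↦-3} | A=[-3] | R=[app]]
t=15: [C=-4 | E={u↦-3, w↦-3} | A=∅ | R=[app]]
t=16: [C=(λv. v) | E={w↦-3} | A=[-4] | R=∅]
t=17: [C=v | E={v↦-4, w↦-3} | A=∅ | R=∅]
→ final value -4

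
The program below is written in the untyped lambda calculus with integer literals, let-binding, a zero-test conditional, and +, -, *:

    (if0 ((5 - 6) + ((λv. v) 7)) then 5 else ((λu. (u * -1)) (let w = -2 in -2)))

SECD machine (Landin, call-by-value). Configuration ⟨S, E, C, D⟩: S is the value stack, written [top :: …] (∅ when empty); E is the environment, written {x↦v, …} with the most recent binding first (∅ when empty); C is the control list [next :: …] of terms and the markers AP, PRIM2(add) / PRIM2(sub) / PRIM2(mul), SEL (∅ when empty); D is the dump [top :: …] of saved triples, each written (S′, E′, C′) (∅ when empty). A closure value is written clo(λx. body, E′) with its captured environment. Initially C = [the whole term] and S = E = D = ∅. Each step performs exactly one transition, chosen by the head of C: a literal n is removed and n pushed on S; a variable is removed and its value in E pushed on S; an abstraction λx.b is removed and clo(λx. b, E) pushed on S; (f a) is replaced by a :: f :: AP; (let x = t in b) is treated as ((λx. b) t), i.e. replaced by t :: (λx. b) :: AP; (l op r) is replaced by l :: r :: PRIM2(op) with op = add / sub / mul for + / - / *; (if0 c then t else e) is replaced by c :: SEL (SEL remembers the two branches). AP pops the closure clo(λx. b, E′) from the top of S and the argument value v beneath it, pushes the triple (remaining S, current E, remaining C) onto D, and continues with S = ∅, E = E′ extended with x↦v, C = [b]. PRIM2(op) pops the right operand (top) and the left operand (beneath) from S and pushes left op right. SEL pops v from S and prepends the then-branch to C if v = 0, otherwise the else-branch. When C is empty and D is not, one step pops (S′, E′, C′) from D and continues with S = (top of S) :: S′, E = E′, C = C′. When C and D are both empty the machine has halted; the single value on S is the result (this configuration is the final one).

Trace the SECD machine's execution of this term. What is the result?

step 0: [S=∅ | E=∅ | C=[(if0 ((5 - 6) + ((λv. v) 7)) then 5 else ((λu. (u * -1)) (let w = -2 in -2)))] | D=∅]
step 1: [S=∅ | E=∅ | C=[((5 - 6) + ((λv. v) 7)) :: SEL] | D=∅]
step 2: [S=∅ | E=∅ | C=[(5 - 6) :: ((λv. v) 7) :: PRIM2(add) :: SEL] | D=∅]
step 3: [S=∅ | E=∅ | C=[5 :: 6 :: PRIM2(sub) :: ((λv. v) 7) :: PRIM2(add) :: SEL] | D=∅]
step 4: [S=[5] | E=∅ | C=[6 :: PRIM2(sub) :: ((λv. v) 7) :: PRIM2(add) :: SEL] | D=∅]
step 5: [S=[6 :: 5] | E=∅ | C=[PRIM2(sub) :: ((λv. v) 7) :: PRIM2(add) :: SEL] | D=∅]
step 6: [S=[-1] | E=∅ | C=[((λv. v) 7) :: PRIM2(add) :: SEL] | D=∅]
step 7: [S=[-1] | E=∅ | C=[7 :: (λv. v) :: AP :: PRIM2(add) :: SEL] | D=∅]
step 8: [S=[7 :: -1] | E=∅ | C=[(λv. v) :: AP :: PRIM2(add) :: SEL] | D=∅]
step 9: [S=[clo(λv. v, ∅) :: 7 :: -1] | E=∅ | C=[AP :: PRIM2(add) :: SEL] | D=∅]
step 10: [S=∅ | E={v↦7} | C=[v] | D=[([-1], ∅, [PRIM2(add) :: SEL])]]
step 11: [S=[7] | E={v↦7} | C=∅ | D=[([-1], ∅, [PRIM2(add) :: SEL])]]
step 12: [S=[7 :: -1] | E=∅ | C=[PRIM2(add) :: SEL] | D=∅]
step 13: [S=[6] | E=∅ | C=[SEL] | D=∅]
step 14: [S=∅ | E=∅ | C=[((λu. (u * -1)) (let w = -2 in -2))] | D=∅]
step 15: [S=∅ | E=∅ | C=[(let w = -2 in -2) :: (λu. (u * -1)) :: AP] | D=∅]
step 16: [S=∅ | E=∅ | C=[-2 :: (λw. -2) :: AP :: (λu. (u * -1)) :: AP] | D=∅]
step 17: [S=[-2] | E=∅ | C=[(λw. -2) :: AP :: (λu. (u * -1)) :: AP] | D=∅]
step 18: [S=[clo(λw. -2, ∅) :: -2] | E=∅ | C=[AP :: (λu. (u * -1)) :: AP] | D=∅]
step 19: [S=∅ | E={w↦-2} | C=[-2] | D=[(∅, ∅, [(λu. (u * -1)) :: AP])]]
step 20: [S=[-2] | E={w↦-2} | C=∅ | D=[(∅, ∅, [(λu. (u * -1)) :: AP])]]
step 21: [S=[-2] | E=∅ | C=[(λu. (u * -1)) :: AP] | D=∅]
step 22: [S=[clo(λu. (u * -1), ∅) :: -2] | E=∅ | C=[AP] | D=∅]
step 23: [S=∅ | E={u↦-2} | C=[(u * -1)] | D=[(∅, ∅, ∅)]]
step 24: [S=∅ | E={u↦-2} | C=[u :: -1 :: PRIM2(mul)] | D=[(∅, ∅, ∅)]]
step 25: [S=[-2] | E={u↦-2} | C=[-1 :: PRIM2(mul)] | D=[(∅, ∅, ∅)]]
step 26: [S=[-1 :: -2] | E={u↦-2} | C=[PRIM2(mul)] | D=[(∅, ∅, ∅)]]
step 27: [S=[2] | E={u↦-2} | C=∅ | D=[(∅, ∅, ∅)]]
step 28: [S=[2] | E=∅ | C=∅ | D=∅]
→ final value 2

Answer: 2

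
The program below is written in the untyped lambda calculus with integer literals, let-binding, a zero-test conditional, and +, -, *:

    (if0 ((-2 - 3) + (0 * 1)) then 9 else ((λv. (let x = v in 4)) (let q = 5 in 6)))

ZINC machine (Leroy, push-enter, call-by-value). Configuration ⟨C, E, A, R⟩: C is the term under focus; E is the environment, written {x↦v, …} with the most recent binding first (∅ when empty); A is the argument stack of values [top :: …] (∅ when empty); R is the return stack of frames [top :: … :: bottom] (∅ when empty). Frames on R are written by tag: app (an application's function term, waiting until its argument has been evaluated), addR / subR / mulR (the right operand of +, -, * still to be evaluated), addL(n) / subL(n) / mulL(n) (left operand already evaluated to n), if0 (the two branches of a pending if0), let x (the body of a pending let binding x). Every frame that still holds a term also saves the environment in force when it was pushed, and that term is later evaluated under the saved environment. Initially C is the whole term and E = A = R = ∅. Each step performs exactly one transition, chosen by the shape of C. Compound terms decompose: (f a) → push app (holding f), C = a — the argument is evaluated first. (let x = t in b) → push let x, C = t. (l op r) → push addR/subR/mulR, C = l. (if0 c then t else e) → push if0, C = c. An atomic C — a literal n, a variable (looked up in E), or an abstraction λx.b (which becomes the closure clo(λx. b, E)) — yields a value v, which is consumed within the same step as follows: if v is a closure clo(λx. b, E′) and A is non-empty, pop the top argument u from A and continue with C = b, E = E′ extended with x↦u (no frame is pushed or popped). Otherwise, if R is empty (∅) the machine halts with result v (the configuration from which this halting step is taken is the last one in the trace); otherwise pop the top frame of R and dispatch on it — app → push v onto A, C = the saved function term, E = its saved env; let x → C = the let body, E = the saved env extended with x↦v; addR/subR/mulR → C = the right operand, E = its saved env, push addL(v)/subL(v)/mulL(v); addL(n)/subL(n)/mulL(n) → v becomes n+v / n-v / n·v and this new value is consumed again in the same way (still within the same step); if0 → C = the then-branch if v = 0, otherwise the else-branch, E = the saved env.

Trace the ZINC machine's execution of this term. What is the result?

Answer: 4

Machine steps:
t=0: [C=(if0 ((-2 - 3) + (0 * 1)) then 9 else ((λv. (let x = v in 4)) (let q = 5 in 6))) | E=∅ | A=∅ | R=∅]
t=1: [C=((-2 - 3) + (0 * 1)) | E=∅ | A=∅ | R=[if0]]
t=2: [C=(-2 - 3) | E=∅ | A=∅ | R=[addR :: if0]]
t=3: [C=-2 | E=∅ | A=∅ | R=[subR :: addR :: if0]]
t=4: [C=3 | E=∅ | A=∅ | R=[subL(-2) :: addR :: if0]]
t=5: [C=(0 * 1) | E=∅ | A=∅ | R=[addL(-5) :: if0]]
t=6: [C=0 | E=∅ | A=∅ | R=[mulR :: addL(-5) :: if0]]
t=7: [C=1 | E=∅ | A=∅ | R=[mulL(0) :: addL(-5) :: if0]]
t=8: [C=((λv. (let x = v in 4)) (let q = 5 in 6)) | E=∅ | A=∅ | R=∅]
t=9: [C=(let q = 5 in 6) | E=∅ | A=∅ | R=[app]]
t=10: [C=5 | E=∅ | A=∅ | R=[let q :: app]]
t=11: [C=6 | E={q↦5} | A=∅ | R=[app]]
t=12: [C=(λv. (let x = v in 4)) | E=∅ | A=[6] | R=∅]
t=13: [C=(let x = v in 4) | E={v↦6} | A=∅ | R=∅]
t=14: [C=v | E={v↦6} | A=∅ | R=[let x]]
t=15: [C=4 | E={x↦6, v↦6} | A=∅ | R=∅]
→ final value 4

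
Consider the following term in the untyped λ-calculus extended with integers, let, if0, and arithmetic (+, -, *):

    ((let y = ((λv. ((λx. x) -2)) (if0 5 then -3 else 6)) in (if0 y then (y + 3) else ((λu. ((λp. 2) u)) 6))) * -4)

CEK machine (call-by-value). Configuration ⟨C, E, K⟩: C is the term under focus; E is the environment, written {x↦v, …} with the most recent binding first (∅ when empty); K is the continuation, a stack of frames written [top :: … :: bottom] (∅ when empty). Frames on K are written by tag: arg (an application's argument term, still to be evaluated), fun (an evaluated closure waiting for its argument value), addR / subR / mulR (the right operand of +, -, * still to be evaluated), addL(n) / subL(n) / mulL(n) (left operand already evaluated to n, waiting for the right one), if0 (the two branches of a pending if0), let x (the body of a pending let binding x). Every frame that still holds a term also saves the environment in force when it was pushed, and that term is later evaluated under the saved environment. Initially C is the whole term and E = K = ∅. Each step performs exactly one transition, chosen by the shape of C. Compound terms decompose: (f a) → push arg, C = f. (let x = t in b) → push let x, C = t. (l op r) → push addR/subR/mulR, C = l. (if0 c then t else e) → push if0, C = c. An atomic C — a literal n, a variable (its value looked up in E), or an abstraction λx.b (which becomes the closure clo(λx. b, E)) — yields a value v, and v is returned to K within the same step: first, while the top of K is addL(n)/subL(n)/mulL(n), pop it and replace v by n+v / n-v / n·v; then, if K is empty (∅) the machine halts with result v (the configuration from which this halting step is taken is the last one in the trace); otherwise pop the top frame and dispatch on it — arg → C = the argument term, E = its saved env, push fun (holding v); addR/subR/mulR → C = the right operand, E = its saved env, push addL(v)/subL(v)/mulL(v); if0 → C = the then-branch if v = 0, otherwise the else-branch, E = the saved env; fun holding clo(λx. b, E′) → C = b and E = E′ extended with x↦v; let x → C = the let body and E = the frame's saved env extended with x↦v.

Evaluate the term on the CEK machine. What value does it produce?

Answer: -8

Execution trace:
t=0: <C=((let y = ((λv. ((λx. x) -2)) (if0 5 then -3 else 6)) in (if0 y then (y + 3) else ((λu. ((λp. 2) u)) 6))) * -4), E=∅, K=∅>
t=1: <C=(let y = ((λv. ((λx. x) -2)) (if0 5 then -3 else 6)) in (if0 y then (y + 3) else ((λu. ((λp. 2) u)) 6))), E=∅, K=[mulR]>
t=2: <C=((λv. ((λx. x) -2)) (if0 5 then -3 else 6)), E=∅, K=[let y :: mulR]>
t=3: <C=(λv. ((λx. x) -2)), E=∅, K=[arg :: let y :: mulR]>
t=4: <C=(if0 5 then -3 else 6), E=∅, K=[fun :: let y :: mulR]>
t=5: <C=5, E=∅, K=[if0 :: fun :: let y :: mulR]>
t=6: <C=6, E=∅, K=[fun :: let y :: mulR]>
t=7: <C=((λx. x) -2), E={v↦6}, K=[let y :: mulR]>
t=8: <C=(λx. x), E={v↦6}, K=[arg :: let y :: mulR]>
t=9: <C=-2, E={v↦6}, K=[fun :: let y :: mulR]>
t=10: <C=x, E={x↦-2, v↦6}, K=[let y :: mulR]>
t=11: <C=(if0 y then (y + 3) else ((λu. ((λp. 2) u)) 6)), E={y↦-2}, K=[mulR]>
t=12: <C=y, E={y↦-2}, K=[if0 :: mulR]>
t=13: <C=((λu. ((λp. 2) u)) 6), E={y↦-2}, K=[mulR]>
t=14: <C=(λu. ((λp. 2) u)), E={y↦-2}, K=[arg :: mulR]>
t=15: <C=6, E={y↦-2}, K=[fun :: mulR]>
t=16: <C=((λp. 2) u), E={u↦6, y↦-2}, K=[mulR]>
t=17: <C=(λp. 2), E={u↦6, y↦-2}, K=[arg :: mulR]>
t=18: <C=u, E={u↦6, y↦-2}, K=[fun :: mulR]>
t=19: <C=2, E={p↦6, u↦6, y↦-2}, K=[mulR]>
t=20: <C=-4, E=∅, K=[mulL(2)]>
→ final value -8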